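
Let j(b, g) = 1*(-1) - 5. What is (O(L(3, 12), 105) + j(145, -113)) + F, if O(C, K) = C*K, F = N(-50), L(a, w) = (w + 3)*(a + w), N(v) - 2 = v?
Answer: 23571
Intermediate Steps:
j(b, g) = -6 (j(b, g) = -1 - 5 = -6)
N(v) = 2 + v
L(a, w) = (3 + w)*(a + w)
F = -48 (F = 2 - 50 = -48)
(O(L(3, 12), 105) + j(145, -113)) + F = ((12**2 + 3*3 + 3*12 + 3*12)*105 - 6) - 48 = ((144 + 9 + 36 + 36)*105 - 6) - 48 = (225*105 - 6) - 48 = (23625 - 6) - 48 = 23619 - 48 = 23571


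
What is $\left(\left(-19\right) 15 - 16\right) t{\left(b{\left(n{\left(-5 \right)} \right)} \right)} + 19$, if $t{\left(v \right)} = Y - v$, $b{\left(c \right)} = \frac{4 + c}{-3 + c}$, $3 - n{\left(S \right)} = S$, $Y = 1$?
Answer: $\frac{2202}{5} \approx 440.4$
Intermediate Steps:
$n{\left(S \right)} = 3 - S$
$b{\left(c \right)} = \frac{4 + c}{-3 + c}$
$t{\left(v \right)} = 1 - v$
$\left(\left(-19\right) 15 - 16\right) t{\left(b{\left(n{\left(-5 \right)} \right)} \right)} + 19 = \left(\left(-19\right) 15 - 16\right) \left(1 - \frac{4 + \left(3 - -5\right)}{-3 + \left(3 - -5\right)}\right) + 19 = \left(-285 - 16\right) \left(1 - \frac{4 + \left(3 + 5\right)}{-3 + \left(3 + 5\right)}\right) + 19 = - 301 \left(1 - \frac{4 + 8}{-3 + 8}\right) + 19 = - 301 \left(1 - \frac{1}{5} \cdot 12\right) + 19 = - 301 \left(1 - \frac{12}{5}\right) + 19 = \left(-301\right) \left(- \frac{7}{5}\right) + 19 = \frac{2107}{5} + 19 = \frac{2202}{5}$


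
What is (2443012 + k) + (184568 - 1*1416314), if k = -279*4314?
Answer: 7660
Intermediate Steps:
k = -1203606
(2443012 + k) + (184568 - 1*1416314) = (2443012 - 1203606) + (184568 - 1*1416314) = 1239406 + (184568 - 1416314) = 1239406 - 1231746 = 7660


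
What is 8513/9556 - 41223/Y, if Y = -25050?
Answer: 101196273/39896300 ≈ 2.5365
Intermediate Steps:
8513/9556 - 41223/Y = 8513/9556 - 41223/(-25050) = 8513*(1/9556) - 41223*(-1/25050) = 8513/9556 + 13741/8350 = 101196273/39896300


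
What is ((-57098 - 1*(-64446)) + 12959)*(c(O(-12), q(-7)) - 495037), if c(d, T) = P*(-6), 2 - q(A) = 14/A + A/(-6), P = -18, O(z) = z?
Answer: -10050523203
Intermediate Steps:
q(A) = 2 - 14/A + A/6 (q(A) = 2 - (14/A + A/(-6)) = 2 - (14/A + A*(-1/6)) = 2 - (14/A - A/6) = 2 + (-14/A + A/6) = 2 - 14/A + A/6)
c(d, T) = 108 (c(d, T) = -18*(-6) = 108)
((-57098 - 1*(-64446)) + 12959)*(c(O(-12), q(-7)) - 495037) = ((-57098 - 1*(-64446)) + 12959)*(108 - 495037) = ((-57098 + 64446) + 12959)*(-494929) = (7348 + 12959)*(-494929) = 20307*(-494929) = -10050523203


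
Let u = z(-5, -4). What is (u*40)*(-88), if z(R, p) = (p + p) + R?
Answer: 45760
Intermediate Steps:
z(R, p) = R + 2*p (z(R, p) = 2*p + R = R + 2*p)
u = -13 (u = -5 + 2*(-4) = -5 - 8 = -13)
(u*40)*(-88) = -13*40*(-88) = -520*(-88) = 45760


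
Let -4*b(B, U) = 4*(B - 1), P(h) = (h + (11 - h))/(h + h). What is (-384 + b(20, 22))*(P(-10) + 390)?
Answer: -3138967/20 ≈ -1.5695e+5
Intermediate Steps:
P(h) = 11/(2*h) (P(h) = 11/((2*h)) = 11*(1/(2*h)) = 11/(2*h))
b(B, U) = 1 - B (b(B, U) = -(B - 1) = -(-1 + B) = -(-4 + 4*B)/4 = 1 - B)
(-384 + b(20, 22))*(P(-10) + 390) = (-384 + (1 - 1*20))*((11/2)/(-10) + 390) = (-384 + (1 - 20))*((11/2)*(-⅒) + 390) = (-384 - 19)*(-11/20 + 390) = -403*7789/20 = -3138967/20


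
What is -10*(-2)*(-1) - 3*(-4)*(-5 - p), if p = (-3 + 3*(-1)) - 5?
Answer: 52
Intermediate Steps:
p = -11 (p = (-3 - 3) - 5 = -6 - 5 = -11)
-10*(-2)*(-1) - 3*(-4)*(-5 - p) = -10*(-2)*(-1) - 3*(-4)*(-5 - 1*(-11)) = 20*(-1) - (-12)*(-5 + 11) = -20 - (-12)*6 = -20 - 1*(-72) = -20 + 72 = 52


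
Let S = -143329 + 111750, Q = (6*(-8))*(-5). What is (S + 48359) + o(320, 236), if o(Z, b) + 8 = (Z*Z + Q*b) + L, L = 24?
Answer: 175836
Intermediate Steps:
Q = 240 (Q = -48*(-5) = 240)
S = -31579
o(Z, b) = 16 + Z² + 240*b (o(Z, b) = -8 + ((Z*Z + 240*b) + 24) = -8 + ((Z² + 240*b) + 24) = -8 + (24 + Z² + 240*b) = 16 + Z² + 240*b)
(S + 48359) + o(320, 236) = (-31579 + 48359) + (16 + 320² + 240*236) = 16780 + (16 + 102400 + 56640) = 16780 + 159056 = 175836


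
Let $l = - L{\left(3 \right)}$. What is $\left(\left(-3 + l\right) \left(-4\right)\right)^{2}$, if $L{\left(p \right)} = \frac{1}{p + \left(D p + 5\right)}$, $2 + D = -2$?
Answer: $121$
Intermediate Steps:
$D = -4$ ($D = -2 - 2 = -4$)
$L{\left(p \right)} = \frac{1}{5 - 3 p}$ ($L{\left(p \right)} = \frac{1}{p - \left(-5 + 4 p\right)} = \frac{1}{5 - 3 p}$)
$l = \frac{1}{4}$ ($l = - \frac{1}{5 - 9} = - \frac{1}{-4} = \left(-1\right) \left(- \frac{1}{4}\right) = \frac{1}{4} \approx 0.25$)
$\left(\left(-3 + l\right) \left(-4\right)\right)^{2} = \left(\left(-3 + \frac{1}{4}\right) \left(-4\right)\right)^{2} = \left(\left(- \frac{11}{4}\right) \left(-4\right)\right)^{2} = 11^{2} = 121$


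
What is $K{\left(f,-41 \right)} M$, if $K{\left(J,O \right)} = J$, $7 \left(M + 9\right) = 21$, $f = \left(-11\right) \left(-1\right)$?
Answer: $-66$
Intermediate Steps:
$f = 11$
$M = -6$ ($M = -9 + \frac{1}{7} \cdot 21 = -9 + 3 = -6$)
$K{\left(f,-41 \right)} M = 11 \left(-6\right) = -66$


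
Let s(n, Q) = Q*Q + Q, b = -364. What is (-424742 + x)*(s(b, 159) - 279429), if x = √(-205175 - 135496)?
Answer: 107879795838 - 253989*I*√340671 ≈ 1.0788e+11 - 1.4825e+8*I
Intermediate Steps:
x = I*√340671 (x = √(-340671) = I*√340671 ≈ 583.67*I)
s(n, Q) = Q + Q² (s(n, Q) = Q² + Q = Q + Q²)
(-424742 + x)*(s(b, 159) - 279429) = (-424742 + I*√340671)*(159*(1 + 159) - 279429) = (-424742 + I*√340671)*(159*160 - 279429) = (-424742 + I*√340671)*(25440 - 279429) = (-424742 + I*√340671)*(-253989) = 107879795838 - 253989*I*√340671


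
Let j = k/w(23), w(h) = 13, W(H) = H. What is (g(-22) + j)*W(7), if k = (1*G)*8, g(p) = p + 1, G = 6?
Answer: -1575/13 ≈ -121.15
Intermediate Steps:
g(p) = 1 + p
k = 48 (k = (1*6)*8 = 6*8 = 48)
j = 48/13 ≈ 3.6923
(g(-22) + j)*W(7) = ((1 - 22) + 48/13)*7 = (-21 + 48/13)*7 = -225/13*7 = -1575/13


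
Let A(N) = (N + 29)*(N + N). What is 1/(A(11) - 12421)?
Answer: -1/11541 ≈ -8.6648e-5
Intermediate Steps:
A(N) = 2*N*(29 + N) (A(N) = (29 + N)*(2*N) = 2*N*(29 + N))
1/(A(11) - 12421) = 1/(2*11*(29 + 11) - 12421) = 1/(2*11*40 - 12421) = 1/(880 - 12421) = 1/(-11541) = -1/11541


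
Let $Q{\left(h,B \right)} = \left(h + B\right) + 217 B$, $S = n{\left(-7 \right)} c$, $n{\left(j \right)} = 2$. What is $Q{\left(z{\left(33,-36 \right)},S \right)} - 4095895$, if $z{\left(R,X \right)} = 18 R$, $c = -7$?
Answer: $-4098353$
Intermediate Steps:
$S = -14$ ($S = 2 \left(-7\right) = -14$)
$Q{\left(h,B \right)} = h + 218 B$ ($Q{\left(h,B \right)} = \left(B + h\right) + 217 B = h + 218 B$)
$Q{\left(z{\left(33,-36 \right)},S \right)} - 4095895 = \left(18 \cdot 33 + 218 \left(-14\right)\right) - 4095895 = \left(594 - 3052\right) - 4095895 = -2458 - 4095895 = -4098353$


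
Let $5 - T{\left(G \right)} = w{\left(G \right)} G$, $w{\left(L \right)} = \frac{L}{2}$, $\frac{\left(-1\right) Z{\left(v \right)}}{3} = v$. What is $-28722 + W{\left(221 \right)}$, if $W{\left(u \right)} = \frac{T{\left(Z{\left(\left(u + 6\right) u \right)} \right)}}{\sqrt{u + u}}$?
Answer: $-28722 - \frac{22650550991 \sqrt{442}}{884} \approx -5.3872 \cdot 10^{8}$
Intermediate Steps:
$Z{\left(v \right)} = - 3 v$
$w{\left(L \right)} = \frac{L}{2}$ ($w{\left(L \right)} = L \frac{1}{2} = \frac{L}{2}$)
$T{\left(G \right)} = 5 - \frac{G^{2}}{2}$ ($T{\left(G \right)} = 5 - \frac{G}{2} G = 5 - \frac{G^{2}}{2}$)
$W{\left(u \right)} = \frac{\sqrt{2} \left(5 - \frac{9 u^{2} \left(6 + u\right)^{2}}{2}\right)}{2 \sqrt{u}}$ ($W{\left(u \right)} = \frac{5 - \frac{\left(- 3 \left(u + 6\right) u\right)^{2}}{2}}{\sqrt{u + u}} = \frac{5 - \frac{\left(- 3 \left(6 + u\right) u\right)^{2}}{2}}{\sqrt{2 u}} = \frac{5 - \frac{\left(- 3 u \left(6 + u\right)\right)^{2}}{2}}{\sqrt{2} \sqrt{u}} = \left(5 - \frac{\left(- 3 u \left(6 + u\right)\right)^{2}}{2}\right) \frac{\sqrt{2}}{2 \sqrt{u}} = \left(5 - \frac{9 u^{2} \left(6 + u\right)^{2}}{2}\right) \frac{\sqrt{2}}{2 \sqrt{u}} = \frac{\sqrt{2} \left(5 - \frac{9 u^{2} \left(6 + u\right)^{2}}{2}\right)}{2 \sqrt{u}}$)
$-28722 + W{\left(221 \right)} = -28722 + \frac{\sqrt{2} \left(10 - 9 \cdot 221^{2} \left(6 + 221\right)^{2}\right)}{4 \sqrt{221}} = -28722 + \frac{\sqrt{2} \frac{\sqrt{221}}{221} \left(10 - 439569 \cdot 227^{2}\right)}{4} = -28722 + \frac{\sqrt{2} \frac{\sqrt{221}}{221} \left(10 - 439569 \cdot 51529\right)}{4} = -28722 + \frac{\sqrt{2} \frac{\sqrt{221}}{221} \left(10 - 22650551001\right)}{4} = -28722 + \frac{1}{4} \sqrt{2} \frac{\sqrt{221}}{221} \left(-22650550991\right) = -28722 - \frac{22650550991 \sqrt{442}}{884}$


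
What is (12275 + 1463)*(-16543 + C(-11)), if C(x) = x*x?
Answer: -225605436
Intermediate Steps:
C(x) = x²
(12275 + 1463)*(-16543 + C(-11)) = (12275 + 1463)*(-16543 + (-11)²) = 13738*(-16543 + 121) = 13738*(-16422) = -225605436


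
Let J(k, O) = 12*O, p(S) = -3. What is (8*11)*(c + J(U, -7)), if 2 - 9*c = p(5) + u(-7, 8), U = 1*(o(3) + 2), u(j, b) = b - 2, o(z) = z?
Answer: -66616/9 ≈ -7401.8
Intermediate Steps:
u(j, b) = -2 + b
U = 5 (U = 1*(3 + 2) = 1*5 = 5)
c = -⅑ (c = 2/9 - (-3 + (-2 + 8))/9 = 2/9 - (-3 + 6)/9 = 2/9 - ⅑*3 = 2/9 - ⅓ = -⅑ ≈ -0.11111)
(8*11)*(c + J(U, -7)) = (8*11)*(-⅑ + 12*(-7)) = 88*(-⅑ - 84) = 88*(-757/9) = -66616/9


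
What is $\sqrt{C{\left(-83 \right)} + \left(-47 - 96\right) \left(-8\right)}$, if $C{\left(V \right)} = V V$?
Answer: $\sqrt{8033} \approx 89.627$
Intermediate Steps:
$C{\left(V \right)} = V^{2}$
$\sqrt{C{\left(-83 \right)} + \left(-47 - 96\right) \left(-8\right)} = \sqrt{\left(-83\right)^{2} + \left(-47 - 96\right) \left(-8\right)} = \sqrt{6889 - -1144} = \sqrt{6889 + 1144} = \sqrt{8033}$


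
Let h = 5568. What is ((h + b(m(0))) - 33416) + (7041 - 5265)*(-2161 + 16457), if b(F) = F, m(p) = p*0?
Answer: 25361848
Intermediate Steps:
m(p) = 0
((h + b(m(0))) - 33416) + (7041 - 5265)*(-2161 + 16457) = ((5568 + 0) - 33416) + (7041 - 5265)*(-2161 + 16457) = (5568 - 33416) + 1776*14296 = -27848 + 25389696 = 25361848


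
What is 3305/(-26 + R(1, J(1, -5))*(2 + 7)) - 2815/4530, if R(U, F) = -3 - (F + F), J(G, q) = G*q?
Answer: 2973499/33522 ≈ 88.703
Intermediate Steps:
R(U, F) = -3 - 2*F
3305/(-26 + R(1, J(1, -5))*(2 + 7)) - 2815/4530 = 3305/(-26 + (-3 - 2*(-5))*(2 + 7)) - 2815/4530 = 3305/(-26 + (-3 - 2*(-5))*9) - 2815*1/4530 = 3305/(-26 + (-3 + 10)*9) - 563/906 = 3305/(-26 + 7*9) - 563/906 = 3305/(-26 + 63) - 563/906 = 3305/37 - 563/906 = 2973499/33522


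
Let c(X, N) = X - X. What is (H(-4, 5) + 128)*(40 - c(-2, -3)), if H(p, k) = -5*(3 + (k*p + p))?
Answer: 9320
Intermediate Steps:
H(p, k) = -15 - 5*p - 5*k*p (H(p, k) = -5*(3 + (p + k*p)) = -5*(3 + p + k*p) = -15 - 5*p - 5*k*p)
c(X, N) = 0
(H(-4, 5) + 128)*(40 - c(-2, -3)) = ((-15 - 5*(-4) - 5*5*(-4)) + 128)*(40 - 1*0) = ((-15 + 20 + 100) + 128)*(40 + 0) = (105 + 128)*40 = 233*40 = 9320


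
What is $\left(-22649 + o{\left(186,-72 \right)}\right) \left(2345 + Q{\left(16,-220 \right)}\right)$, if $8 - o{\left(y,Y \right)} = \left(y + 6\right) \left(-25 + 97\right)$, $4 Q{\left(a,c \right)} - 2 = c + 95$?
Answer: $- \frac{337556505}{4} \approx -8.4389 \cdot 10^{7}$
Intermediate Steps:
$Q{\left(a,c \right)} = \frac{97}{4} + \frac{c}{4}$ ($Q{\left(a,c \right)} = \frac{1}{2} + \frac{c + 95}{4} = \frac{1}{2} + \frac{95 + c}{4} = \frac{1}{2} + \left(\frac{95}{4} + \frac{c}{4}\right) = \frac{97}{4} + \frac{c}{4}$)
$o{\left(y,Y \right)} = -424 - 72 y$ ($o{\left(y,Y \right)} = 8 - \left(y + 6\right) \left(-25 + 97\right) = 8 - \left(6 + y\right) 72 = 8 - \left(432 + 72 y\right) = -424 - 72 y$)
$\left(-22649 + o{\left(186,-72 \right)}\right) \left(2345 + Q{\left(16,-220 \right)}\right) = \left(-22649 - 13816\right) \left(2345 + \left(\frac{97}{4} + \frac{1}{4} \left(-220\right)\right)\right) = \left(-22649 - 13816\right) \left(2345 + \left(\frac{97}{4} - 55\right)\right) = \left(-22649 - 13816\right) \left(2345 - \frac{123}{4}\right) = \left(-36465\right) \frac{9257}{4} = - \frac{337556505}{4}$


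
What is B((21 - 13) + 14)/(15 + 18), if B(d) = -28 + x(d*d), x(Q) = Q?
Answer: 152/11 ≈ 13.818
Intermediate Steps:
B(d) = -28 + d² (B(d) = -28 + d*d = -28 + d²)
B((21 - 13) + 14)/(15 + 18) = (-28 + ((21 - 13) + 14)²)/(15 + 18) = (-28 + (8 + 14)²)/33 = (-28 + 22²)/33 = (-28 + 484)/33 = (1/33)*456 = 152/11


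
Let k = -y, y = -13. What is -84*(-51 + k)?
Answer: 3192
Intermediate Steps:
k = 13 (k = -1*(-13) = 13)
-84*(-51 + k) = -84*(-51 + 13) = -84*(-38) = 3192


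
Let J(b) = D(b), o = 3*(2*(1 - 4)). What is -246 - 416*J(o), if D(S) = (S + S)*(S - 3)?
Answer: -314742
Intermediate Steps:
o = -18 (o = 3*(2*(-3)) = 3*(-6) = -18)
D(S) = 2*S*(-3 + S) (D(S) = (2*S)*(-3 + S) = 2*S*(-3 + S))
J(b) = 2*b*(-3 + b)
-246 - 416*J(o) = -246 - 832*(-18)*(-3 - 18) = -246 - 832*(-18)*(-21) = -246 - 416*756 = -246 - 314496 = -314742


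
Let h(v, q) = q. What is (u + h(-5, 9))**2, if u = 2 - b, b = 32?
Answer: 441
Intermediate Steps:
u = -30 (u = 2 - 1*32 = 2 - 32 = -30)
(u + h(-5, 9))**2 = (-30 + 9)**2 = (-21)**2 = 441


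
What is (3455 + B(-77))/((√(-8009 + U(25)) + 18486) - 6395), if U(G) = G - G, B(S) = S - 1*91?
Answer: 39743117/146200290 - 3287*I*√8009/146200290 ≈ 0.27184 - 0.0020121*I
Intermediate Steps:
B(S) = -91 + S (B(S) = S - 91 = -91 + S)
U(G) = 0
(3455 + B(-77))/((√(-8009 + U(25)) + 18486) - 6395) = (3455 + (-91 - 77))/((√(-8009 + 0) + 18486) - 6395) = (3455 - 168)/((√(-8009) + 18486) - 6395) = 3287/((I*√8009 + 18486) - 6395) = 3287/((18486 + I*√8009) - 6395) = 3287/(12091 + I*√8009)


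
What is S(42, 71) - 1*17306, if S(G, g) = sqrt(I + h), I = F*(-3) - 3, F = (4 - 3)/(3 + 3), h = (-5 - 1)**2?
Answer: -17306 + sqrt(130)/2 ≈ -17300.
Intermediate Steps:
h = 36 (h = (-6)**2 = 36)
F = 1/6 ≈ 0.16667
I = -7/2 (I = (1/6)*(-3) - 3 = -1/2 - 3 = -7/2 ≈ -3.5000)
S(G, g) = sqrt(130)/2 (S(G, g) = sqrt(-7/2 + 36) = sqrt(65/2) = sqrt(130)/2)
S(42, 71) - 1*17306 = sqrt(130)/2 - 1*17306 = sqrt(130)/2 - 17306 = -17306 + sqrt(130)/2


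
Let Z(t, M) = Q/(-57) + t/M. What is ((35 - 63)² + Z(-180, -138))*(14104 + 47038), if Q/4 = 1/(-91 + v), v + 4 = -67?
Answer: 268356421400/5589 ≈ 4.8015e+7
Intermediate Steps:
v = -71 (v = -4 - 67 = -71)
Q = -2/81 (Q = 4/(-91 - 71) = 4/(-162) = 4*(-1/162) = -2/81 ≈ -0.024691)
Z(t, M) = 2/4617 + t/M (Z(t, M) = -2/81/(-57) + t/M = -2/81*(-1/57) + t/M = 2/4617 + t/M)
((35 - 63)² + Z(-180, -138))*(14104 + 47038) = ((35 - 63)² + (2/4617 - 180/(-138)))*(14104 + 47038) = ((-28)² + (2/4617 - 180*(-1/138)))*61142 = (784 + (2/4617 + 30/23))*61142 = (784 + 138556/106191)*61142 = (83392300/106191)*61142 = 268356421400/5589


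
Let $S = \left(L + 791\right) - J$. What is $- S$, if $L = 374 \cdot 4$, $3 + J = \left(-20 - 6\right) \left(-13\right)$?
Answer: $-1952$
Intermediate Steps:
$J = 335$ ($J = -3 + \left(-20 - 6\right) \left(-13\right) = -3 - -338 = -3 + 338 = 335$)
$L = 1496$
$S = 1952$ ($S = \left(1496 + 791\right) - 335 = 2287 - 335 = 1952$)
$- S = \left(-1\right) 1952 = -1952$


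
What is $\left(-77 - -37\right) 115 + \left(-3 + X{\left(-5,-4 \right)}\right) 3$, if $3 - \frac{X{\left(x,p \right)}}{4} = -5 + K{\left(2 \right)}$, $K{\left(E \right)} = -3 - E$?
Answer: $-4453$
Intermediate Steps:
$X{\left(x,p \right)} = 52$ ($X{\left(x,p \right)} = 12 - 4 \left(-5 - 5\right) = 12 - -40 = 12 + 40 = 52$)
$\left(-77 - -37\right) 115 + \left(-3 + X{\left(-5,-4 \right)}\right) 3 = \left(-77 - -37\right) 115 + \left(-3 + 52\right) 3 = \left(-77 + 37\right) 115 + 49 \cdot 3 = \left(-40\right) 115 + 147 = -4600 + 147 = -4453$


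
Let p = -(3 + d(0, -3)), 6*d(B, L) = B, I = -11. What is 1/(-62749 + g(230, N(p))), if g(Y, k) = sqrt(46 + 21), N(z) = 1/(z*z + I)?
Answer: -62749/3937436934 - sqrt(67)/3937436934 ≈ -1.5939e-5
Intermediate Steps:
d(B, L) = B/6
p = -3 (p = -(3 + (1/6)*0) = -(3 + 0) = -1*3 = -3)
N(z) = 1/(-11 + z**2) (N(z) = 1/(z*z - 11) = 1/(z**2 - 11) = 1/(-11 + z**2))
g(Y, k) = sqrt(67)
1/(-62749 + g(230, N(p))) = 1/(-62749 + sqrt(67))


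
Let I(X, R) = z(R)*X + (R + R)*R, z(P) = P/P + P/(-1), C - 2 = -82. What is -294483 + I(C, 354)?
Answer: -15611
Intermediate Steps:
C = -80 (C = 2 - 82 = -80)
z(P) = 1 - P (z(P) = 1 + P*(-1) = 1 - P)
I(X, R) = 2*R² + X*(1 - R) (I(X, R) = (1 - R)*X + (R + R)*R = X*(1 - R) + (2*R)*R = X*(1 - R) + 2*R² = 2*R² + X*(1 - R))
-294483 + I(C, 354) = -294483 + (2*354² - 1*(-80)*(-1 + 354)) = -294483 + (2*125316 - 1*(-80)*353) = -294483 + (250632 + 28240) = -294483 + 278872 = -15611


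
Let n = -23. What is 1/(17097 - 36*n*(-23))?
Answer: -1/1947 ≈ -0.00051361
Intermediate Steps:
1/(17097 - 36*n*(-23)) = 1/(17097 - 36*(-23)*(-23)) = 1/(17097 + 828*(-23)) = 1/(17097 - 19044) = 1/(-1947) = -1/1947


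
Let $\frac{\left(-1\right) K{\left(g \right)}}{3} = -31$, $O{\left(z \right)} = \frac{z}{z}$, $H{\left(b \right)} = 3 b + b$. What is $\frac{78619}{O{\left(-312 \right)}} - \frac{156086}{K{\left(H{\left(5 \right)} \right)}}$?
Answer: $\frac{7155481}{93} \approx 76941.0$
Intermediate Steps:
$H{\left(b \right)} = 4 b$
$O{\left(z \right)} = 1$
$K{\left(g \right)} = 93$ ($K{\left(g \right)} = \left(-3\right) \left(-31\right) = 93$)
$\frac{78619}{O{\left(-312 \right)}} - \frac{156086}{K{\left(H{\left(5 \right)} \right)}} = \frac{78619}{1} - \frac{156086}{93} = 78619 \cdot 1 - \frac{156086}{93} = 78619 - \frac{156086}{93} = \frac{7155481}{93}$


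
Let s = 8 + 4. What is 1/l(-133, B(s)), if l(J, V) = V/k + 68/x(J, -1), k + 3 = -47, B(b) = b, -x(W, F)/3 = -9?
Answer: 675/1538 ≈ 0.43888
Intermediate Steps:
x(W, F) = 27 (x(W, F) = -3*(-9) = 27)
s = 12
k = -50 (k = -3 - 47 = -50)
l(J, V) = 68/27 - V/50 (l(J, V) = V/(-50) + 68/27 = V*(-1/50) + 68*(1/27) = -V/50 + 68/27 = 68/27 - V/50)
1/l(-133, B(s)) = 1/(68/27 - 1/50*12) = 1/(68/27 - 6/25) = 1/(1538/675) = 675/1538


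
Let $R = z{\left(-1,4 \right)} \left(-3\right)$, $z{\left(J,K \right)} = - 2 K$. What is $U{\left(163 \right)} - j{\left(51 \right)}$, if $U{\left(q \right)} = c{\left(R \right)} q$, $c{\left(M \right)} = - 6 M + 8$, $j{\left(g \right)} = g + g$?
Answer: $-22270$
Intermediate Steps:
$j{\left(g \right)} = 2 g$
$R = 24$ ($R = \left(-2\right) 4 \left(-3\right) = \left(-8\right) \left(-3\right) = 24$)
$c{\left(M \right)} = 8 - 6 M$
$U{\left(q \right)} = - 136 q$ ($U{\left(q \right)} = \left(8 - 144\right) q = - 136 q$)
$U{\left(163 \right)} - j{\left(51 \right)} = \left(-136\right) 163 - 2 \cdot 51 = -22168 - 102 = -22270$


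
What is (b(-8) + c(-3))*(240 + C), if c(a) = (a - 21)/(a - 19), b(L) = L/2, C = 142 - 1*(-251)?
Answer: -20256/11 ≈ -1841.5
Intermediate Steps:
C = 393 (C = 142 + 251 = 393)
b(L) = L/2 (b(L) = L*(½) = L/2)
c(a) = (-21 + a)/(-19 + a)
(b(-8) + c(-3))*(240 + C) = ((½)*(-8) + (-21 - 3)/(-19 - 3))*(240 + 393) = (-4 - 24/(-22))*633 = (-4 - 1/22*(-24))*633 = (-4 + 12/11)*633 = -32/11*633 = -20256/11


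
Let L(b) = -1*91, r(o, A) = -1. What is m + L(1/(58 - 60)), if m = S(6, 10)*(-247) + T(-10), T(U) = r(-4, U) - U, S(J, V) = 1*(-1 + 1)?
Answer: -82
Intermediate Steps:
S(J, V) = 0 (S(J, V) = 1*0 = 0)
T(U) = -1 - U
L(b) = -91
m = 9 (m = 0*(-247) + (-1 - 1*(-10)) = 0 + (-1 + 10) = 0 + 9 = 9)
m + L(1/(58 - 60)) = 9 - 91 = -82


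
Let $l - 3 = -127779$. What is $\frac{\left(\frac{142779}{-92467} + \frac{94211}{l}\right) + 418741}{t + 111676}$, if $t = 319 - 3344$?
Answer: $\frac{4947424504691431}{1283718452604192} \approx 3.854$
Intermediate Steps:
$l = -127776$ ($l = 3 - 127779 = -127776$)
$t = -3025$ ($t = 319 - 3344 = -3025$)
$\frac{\left(\frac{142779}{-92467} + \frac{94211}{l}\right) + 418741}{t + 111676} = \frac{\left(\frac{142779}{-92467} + \frac{94211}{-127776}\right) + 418741}{-3025 + 111676} = \frac{\left(142779 \left(- \frac{1}{92467}\right) + 94211 \left(- \frac{1}{127776}\right)\right) + 418741}{108651} = \left(\left(- \frac{142779}{92467} - \frac{94211}{127776}\right) + 418741\right) \frac{1}{108651} = \left(- \frac{26955138041}{11815063392} + 418741\right) \frac{1}{108651} = \frac{4947424504691431}{11815063392} \cdot \frac{1}{108651} = \frac{4947424504691431}{1283718452604192}$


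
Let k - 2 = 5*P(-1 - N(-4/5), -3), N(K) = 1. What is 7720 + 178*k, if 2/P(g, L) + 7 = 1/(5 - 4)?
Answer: 23338/3 ≈ 7779.3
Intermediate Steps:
P(g, L) = -⅓ (P(g, L) = 2/(-7 + 1/(5 - 4)) = 2/(-7 + 1/1) = 2/(-7 + 1) = 2/(-6) = 2*(-⅙) = -⅓)
k = ⅓ (k = 2 + 5*(-⅓) = 2 - 5/3 = ⅓ ≈ 0.33333)
7720 + 178*k = 7720 + 178*(⅓) = 7720 + 178/3 = 23338/3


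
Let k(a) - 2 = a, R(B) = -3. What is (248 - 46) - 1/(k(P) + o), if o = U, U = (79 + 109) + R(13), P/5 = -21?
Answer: 16563/82 ≈ 201.99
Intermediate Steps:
P = -105 (P = 5*(-21) = -105)
k(a) = 2 + a
U = 185 (U = (79 + 109) - 3 = 188 - 3 = 185)
o = 185
(248 - 46) - 1/(k(P) + o) = (248 - 46) - 1/((2 - 105) + 185) = 202 - 1/(-103 + 185) = 202 - 1/82 = 16563/82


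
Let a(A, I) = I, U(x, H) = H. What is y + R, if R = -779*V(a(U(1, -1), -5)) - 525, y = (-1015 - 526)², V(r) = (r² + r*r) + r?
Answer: 2339101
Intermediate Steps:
V(r) = r + 2*r² (V(r) = (r² + r²) + r = 2*r² + r = r + 2*r²)
y = 2374681 (y = (-1541)² = 2374681)
R = -35580 (R = -(-3895)*(1 + 2*(-5)) - 525 = -(-3895)*(1 - 10) - 525 = -(-3895)*(-9) - 525 = -779*45 - 525 = -35055 - 525 = -35580)
y + R = 2374681 - 35580 = 2339101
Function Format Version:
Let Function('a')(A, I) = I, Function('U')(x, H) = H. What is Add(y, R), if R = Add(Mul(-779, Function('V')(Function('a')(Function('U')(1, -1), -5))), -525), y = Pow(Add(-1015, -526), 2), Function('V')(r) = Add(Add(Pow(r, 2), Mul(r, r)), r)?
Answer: 2339101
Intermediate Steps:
Function('V')(r) = Add(r, Mul(2, Pow(r, 2))) (Function('V')(r) = Add(Add(Pow(r, 2), Pow(r, 2)), r) = Add(Mul(2, Pow(r, 2)), r) = Add(r, Mul(2, Pow(r, 2))))
y = 2374681 (y = Pow(-1541, 2) = 2374681)
R = -35580 (R = Add(Mul(-779, Mul(-5, Add(1, Mul(2, -5)))), -525) = Add(Mul(-779, Mul(-5, Add(1, -10))), -525) = Add(Mul(-779, Mul(-5, -9)), -525) = Add(Mul(-779, 45), -525) = Add(-35055, -525) = -35580)
Add(y, R) = Add(2374681, -35580) = 2339101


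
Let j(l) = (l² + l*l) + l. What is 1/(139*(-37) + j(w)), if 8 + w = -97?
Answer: 1/16802 ≈ 5.9517e-5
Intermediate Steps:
w = -105 (w = -8 - 97 = -105)
j(l) = l + 2*l² (j(l) = (l² + l²) + l = 2*l² + l = l + 2*l²)
1/(139*(-37) + j(w)) = 1/(139*(-37) - 105*(1 + 2*(-105))) = 1/(-5143 - 105*(1 - 210)) = 1/(-5143 - 105*(-209)) = 1/(-5143 + 21945) = 1/16802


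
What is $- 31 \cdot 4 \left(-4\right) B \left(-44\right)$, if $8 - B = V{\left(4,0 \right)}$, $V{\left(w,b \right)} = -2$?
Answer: $-218240$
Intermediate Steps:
$B = 10$ ($B = 8 - -2 = 8 + 2 = 10$)
$- 31 \cdot 4 \left(-4\right) B \left(-44\right) = - 31 \cdot 4 \left(-4\right) 10 \left(-44\right) = - 31 \left(\left(-16\right) 10\right) \left(-44\right) = \left(-31\right) \left(-160\right) \left(-44\right) = 4960 \left(-44\right) = -218240$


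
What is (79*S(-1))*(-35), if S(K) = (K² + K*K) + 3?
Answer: -13825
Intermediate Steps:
S(K) = 3 + 2*K² (S(K) = (K² + K²) + 3 = 2*K² + 3 = 3 + 2*K²)
(79*S(-1))*(-35) = (79*(3 + 2*(-1)²))*(-35) = (79*(3 + 2*1))*(-35) = (79*(3 + 2))*(-35) = (79*5)*(-35) = 395*(-35) = -13825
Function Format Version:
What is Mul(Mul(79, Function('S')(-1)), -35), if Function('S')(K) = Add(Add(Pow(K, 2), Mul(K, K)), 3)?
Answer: -13825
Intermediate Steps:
Function('S')(K) = Add(3, Mul(2, Pow(K, 2))) (Function('S')(K) = Add(Add(Pow(K, 2), Pow(K, 2)), 3) = Add(Mul(2, Pow(K, 2)), 3) = Add(3, Mul(2, Pow(K, 2))))
Mul(Mul(79, Function('S')(-1)), -35) = Mul(Mul(79, Add(3, Mul(2, Pow(-1, 2)))), -35) = Mul(Mul(79, Add(3, Mul(2, 1))), -35) = Mul(Mul(79, Add(3, 2)), -35) = Mul(Mul(79, 5), -35) = Mul(395, -35) = -13825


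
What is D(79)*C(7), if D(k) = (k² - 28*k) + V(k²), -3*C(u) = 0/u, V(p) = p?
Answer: 0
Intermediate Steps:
C(u) = 0 (C(u) = -0/u = -⅓*0 = 0)
D(k) = -28*k + 2*k² (D(k) = (k² - 28*k) + k² = -28*k + 2*k²)
D(79)*C(7) = (2*79*(-14 + 79))*0 = (2*79*65)*0 = 10270*0 = 0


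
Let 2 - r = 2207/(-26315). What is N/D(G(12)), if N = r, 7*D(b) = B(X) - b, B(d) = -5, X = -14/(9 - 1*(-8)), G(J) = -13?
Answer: 383859/210520 ≈ 1.8234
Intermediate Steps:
X = -14/17 (X = -14/(9 + 8) = -14/17 ≈ -0.82353)
r = 54837/26315 (r = 2 - 2207/(-26315) = 2 - 2207*(-1)/26315 = 2 - 1*(-2207/26315) = 2 + 2207/26315 = 54837/26315 ≈ 2.0839)
D(b) = -5/7 - b/7 (D(b) = (-5 - b)/7 = -5/7 - b/7)
N = 54837/26315 ≈ 2.0839
N/D(G(12)) = 54837/(26315*(-5/7 - ⅐*(-13))) = 54837/(26315*(-5/7 + 13/7)) = 54837/(26315*(8/7)) = (54837/26315)*(7/8) = 383859/210520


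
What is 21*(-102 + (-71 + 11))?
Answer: -3402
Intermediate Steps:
21*(-102 + (-71 + 11)) = 21*(-102 - 60) = 21*(-162) = -3402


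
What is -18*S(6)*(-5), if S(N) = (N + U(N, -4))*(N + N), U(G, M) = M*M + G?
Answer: 30240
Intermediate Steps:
U(G, M) = G + M**2 (U(G, M) = M**2 + G = G + M**2)
S(N) = 2*N*(16 + 2*N) (S(N) = (N + (N + (-4)**2))*(N + N) = (N + (N + 16))*(2*N) = (N + (16 + N))*(2*N) = (16 + 2*N)*(2*N) = 2*N*(16 + 2*N))
-18*S(6)*(-5) = -72*6*(8 + 6)*(-5) = -72*6*14*(-5) = -18*336*(-5) = -6048*(-5) = 30240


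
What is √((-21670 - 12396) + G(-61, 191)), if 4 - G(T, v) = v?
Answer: I*√34253 ≈ 185.08*I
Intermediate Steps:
G(T, v) = 4 - v
√((-21670 - 12396) + G(-61, 191)) = √((-21670 - 12396) + (4 - 1*191)) = √(-34066 + (4 - 191)) = √(-34066 - 187) = √(-34253) = I*√34253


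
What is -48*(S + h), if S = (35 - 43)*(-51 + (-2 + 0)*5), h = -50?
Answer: -21024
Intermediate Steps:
S = 488 (S = -8*(-51 - 2*5) = -8*(-51 - 10) = -8*(-61) = 488)
-48*(S + h) = -48*(488 - 50) = -48*438 = -21024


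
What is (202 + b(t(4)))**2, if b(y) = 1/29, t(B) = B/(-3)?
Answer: 34327881/841 ≈ 40818.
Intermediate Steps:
t(B) = -B/3 (t(B) = B*(-1/3) = -B/3)
b(y) = 1/29
(202 + b(t(4)))**2 = (202 + 1/29)**2 = (5859/29)**2 = 34327881/841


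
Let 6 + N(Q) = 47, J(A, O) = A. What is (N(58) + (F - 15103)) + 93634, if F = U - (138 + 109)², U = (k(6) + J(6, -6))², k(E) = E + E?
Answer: 17887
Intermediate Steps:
k(E) = 2*E
N(Q) = 41 (N(Q) = -6 + 47 = 41)
U = 324 (U = (2*6 + 6)² = (12 + 6)² = 18² = 324)
F = -60685 (F = 324 - (138 + 109)² = 324 - 1*247² = 324 - 1*61009 = 324 - 61009 = -60685)
(N(58) + (F - 15103)) + 93634 = (41 + (-60685 - 15103)) + 93634 = (41 - 75788) + 93634 = -75747 + 93634 = 17887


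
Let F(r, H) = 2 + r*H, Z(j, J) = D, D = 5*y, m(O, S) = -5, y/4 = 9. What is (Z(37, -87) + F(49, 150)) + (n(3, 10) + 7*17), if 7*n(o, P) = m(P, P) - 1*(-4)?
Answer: 53556/7 ≈ 7650.9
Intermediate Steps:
y = 36 (y = 4*9 = 36)
D = 180 (D = 5*36 = 180)
n(o, P) = -⅐ (n(o, P) = (-5 - 1*(-4))/7 = (-5 + 4)/7 = (⅐)*(-1) = -⅐)
Z(j, J) = 180
F(r, H) = 2 + H*r
(Z(37, -87) + F(49, 150)) + (n(3, 10) + 7*17) = (180 + (2 + 150*49)) + (-⅐ + 7*17) = (180 + (2 + 7350)) + (-⅐ + 119) = (180 + 7352) + 832/7 = 7532 + 832/7 = 53556/7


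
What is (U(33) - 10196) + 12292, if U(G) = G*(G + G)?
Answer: 4274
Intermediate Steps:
U(G) = 2*G² (U(G) = G*(2*G) = 2*G²)
(U(33) - 10196) + 12292 = (2*33² - 10196) + 12292 = (2*1089 - 10196) + 12292 = (2178 - 10196) + 12292 = -8018 + 12292 = 4274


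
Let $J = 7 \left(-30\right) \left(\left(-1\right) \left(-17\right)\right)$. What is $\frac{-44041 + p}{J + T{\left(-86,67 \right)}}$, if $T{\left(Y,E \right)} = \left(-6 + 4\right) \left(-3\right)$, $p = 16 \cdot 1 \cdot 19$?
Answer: $\frac{14579}{1188} \approx 12.272$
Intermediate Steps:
$p = 304$ ($p = 16 \cdot 19 = 304$)
$T{\left(Y,E \right)} = 6$ ($T{\left(Y,E \right)} = \left(-2\right) \left(-3\right) = 6$)
$J = -3570$ ($J = \left(-210\right) 17 = -3570$)
$\frac{-44041 + p}{J + T{\left(-86,67 \right)}} = \frac{-44041 + 304}{-3570 + 6} = - \frac{43737}{-3564} = \left(-43737\right) \left(- \frac{1}{3564}\right) = \frac{14579}{1188}$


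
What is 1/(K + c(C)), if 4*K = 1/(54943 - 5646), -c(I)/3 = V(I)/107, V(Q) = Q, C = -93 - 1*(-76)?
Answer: 21099116/10056695 ≈ 2.0980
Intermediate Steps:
C = -17 (C = -93 + 76 = -17)
c(I) = -3*I/107
K = 1/197188 (K = 1/(4*(54943 - 5646)) = (¼)/49297 = (¼)*(1/49297) = 1/197188 ≈ 5.0713e-6)
1/(K + c(C)) = 1/(1/197188 - 3/107*(-17)) = 1/(1/197188 + 51/107) = 1/(10056695/21099116) = 21099116/10056695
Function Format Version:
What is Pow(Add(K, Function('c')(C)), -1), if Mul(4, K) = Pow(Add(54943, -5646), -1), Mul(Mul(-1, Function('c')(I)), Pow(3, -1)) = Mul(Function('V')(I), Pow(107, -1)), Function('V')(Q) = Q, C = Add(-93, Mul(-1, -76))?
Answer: Rational(21099116, 10056695) ≈ 2.0980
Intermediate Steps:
C = -17 (C = Add(-93, 76) = -17)
Function('c')(I) = Mul(Rational(-3, 107), I) (Function('c')(I) = Mul(-3, Mul(I, Pow(107, -1))) = Mul(-3, Mul(I, Rational(1, 107))) = Mul(-3, Mul(Rational(1, 107), I)) = Mul(Rational(-3, 107), I))
K = Rational(1, 197188) (K = Mul(Rational(1, 4), Pow(Add(54943, -5646), -1)) = Mul(Rational(1, 4), Pow(49297, -1)) = Mul(Rational(1, 4), Rational(1, 49297)) = Rational(1, 197188) ≈ 5.0713e-6)
Pow(Add(K, Function('c')(C)), -1) = Pow(Add(Rational(1, 197188), Mul(Rational(-3, 107), -17)), -1) = Pow(Add(Rational(1, 197188), Rational(51, 107)), -1) = Pow(Rational(10056695, 21099116), -1) = Rational(21099116, 10056695)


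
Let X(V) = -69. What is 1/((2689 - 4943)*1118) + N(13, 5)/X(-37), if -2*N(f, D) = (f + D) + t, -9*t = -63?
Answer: 1369547/7559916 ≈ 0.18116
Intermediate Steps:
t = 7 (t = -⅑*(-63) = 7)
N(f, D) = -7/2 - D/2 - f/2 (N(f, D) = -((f + D) + 7)/2 = -((D + f) + 7)/2 = -(7 + D + f)/2 = -7/2 - D/2 - f/2)
1/((2689 - 4943)*1118) + N(13, 5)/X(-37) = 1/((2689 - 4943)*1118) + (-7/2 - ½*5 - ½*13)/(-69) = (1/1118)/(-2254) + (-7/2 - 5/2 - 13/2)*(-1/69) = -1/2254*1/1118 - 25/2*(-1/69) = -1/2519972 + 25/138 = 1369547/7559916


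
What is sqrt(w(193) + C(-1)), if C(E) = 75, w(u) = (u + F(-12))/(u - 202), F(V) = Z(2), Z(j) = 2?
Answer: 4*sqrt(30)/3 ≈ 7.3030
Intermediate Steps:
F(V) = 2
w(u) = (2 + u)/(-202 + u) (w(u) = (u + 2)/(u - 202) = (2 + u)/(-202 + u))
sqrt(w(193) + C(-1)) = sqrt((2 + 193)/(-202 + 193) + 75) = sqrt(195/(-9) + 75) = sqrt(-1/9*195 + 75) = sqrt(-65/3 + 75) = sqrt(160/3) = 4*sqrt(30)/3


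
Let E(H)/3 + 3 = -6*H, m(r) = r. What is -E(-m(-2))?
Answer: 45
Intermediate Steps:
E(H) = -9 - 18*H (E(H) = -9 + 3*(-6*H) = -9 - 18*H)
-E(-m(-2)) = -(-9 - (-18)*(-2)) = -(-9 - 18*2) = -(-9 - 36) = -1*(-45) = 45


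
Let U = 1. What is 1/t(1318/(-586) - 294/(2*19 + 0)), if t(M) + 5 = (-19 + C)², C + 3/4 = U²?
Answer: 16/5545 ≈ 0.0028855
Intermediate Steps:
C = ¼ (C = -¾ + 1² = -¾ + 1 = ¼ ≈ 0.25000)
t(M) = 5545/16 (t(M) = -5 + (-19 + ¼)² = -5 + (-75/4)² = -5 + 5625/16 = 5545/16)
1/t(1318/(-586) - 294/(2*19 + 0)) = 1/(5545/16) = 16/5545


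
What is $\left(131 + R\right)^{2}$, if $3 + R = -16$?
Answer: $12544$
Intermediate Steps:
$R = -19$ ($R = -3 - 16 = -19$)
$\left(131 + R\right)^{2} = \left(131 - 19\right)^{2} = 112^{2} = 12544$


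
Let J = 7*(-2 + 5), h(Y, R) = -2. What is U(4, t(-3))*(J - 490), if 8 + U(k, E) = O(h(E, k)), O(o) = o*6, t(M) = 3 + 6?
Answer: 9380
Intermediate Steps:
t(M) = 9
O(o) = 6*o
U(k, E) = -20 (U(k, E) = -8 + 6*(-2) = -8 - 12 = -20)
J = 21 (J = 7*3 = 21)
U(4, t(-3))*(J - 490) = -20*(21 - 490) = -20*(-469) = 9380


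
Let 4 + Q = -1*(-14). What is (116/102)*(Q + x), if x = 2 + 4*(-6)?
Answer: -232/17 ≈ -13.647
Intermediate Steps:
Q = 10 (Q = -4 - 1*(-14) = -4 + 14 = 10)
x = -22 (x = 2 - 24 = -22)
(116/102)*(Q + x) = (116/102)*(10 - 22) = (116*(1/102))*(-12) = (58/51)*(-12) = -232/17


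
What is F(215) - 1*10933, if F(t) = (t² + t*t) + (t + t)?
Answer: 81947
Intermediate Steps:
F(t) = 2*t + 2*t² (F(t) = (t² + t²) + 2*t = 2*t² + 2*t = 2*t + 2*t²)
F(215) - 1*10933 = 2*215*(1 + 215) - 1*10933 = 2*215*216 - 10933 = 92880 - 10933 = 81947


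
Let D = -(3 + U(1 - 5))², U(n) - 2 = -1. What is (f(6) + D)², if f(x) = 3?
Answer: 169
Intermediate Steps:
U(n) = 1 (U(n) = 2 - 1 = 1)
D = -16 (D = -(3 + 1)² = -1*4² = -1*16 = -16)
(f(6) + D)² = (3 - 16)² = (-13)² = 169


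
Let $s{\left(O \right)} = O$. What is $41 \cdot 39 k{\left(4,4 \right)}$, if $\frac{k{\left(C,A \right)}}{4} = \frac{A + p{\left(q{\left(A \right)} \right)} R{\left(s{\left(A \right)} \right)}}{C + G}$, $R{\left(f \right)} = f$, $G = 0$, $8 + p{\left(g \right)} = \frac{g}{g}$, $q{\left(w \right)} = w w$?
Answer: $-38376$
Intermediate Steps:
$q{\left(w \right)} = w^{2}$
$p{\left(g \right)} = -7$ ($p{\left(g \right)} = -8 + \frac{g}{g} = -8 + 1 = -7$)
$k{\left(C,A \right)} = - \frac{24 A}{C}$ ($k{\left(C,A \right)} = 4 \frac{A - 7 A}{C + 0} = 4 \frac{\left(-6\right) A}{C} = 4 \left(- \frac{6 A}{C}\right) = - \frac{24 A}{C}$)
$41 \cdot 39 k{\left(4,4 \right)} = 41 \cdot 39 \left(\left(-24\right) 4 \cdot \frac{1}{4}\right) = 1599 \left(\left(-24\right) 4 \cdot \frac{1}{4}\right) = 1599 \left(-24\right) = -38376$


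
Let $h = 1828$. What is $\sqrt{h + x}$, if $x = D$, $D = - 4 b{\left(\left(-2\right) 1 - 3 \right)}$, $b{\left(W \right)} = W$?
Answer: $2 \sqrt{462} \approx 42.988$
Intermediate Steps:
$D = 20$ ($D = - 4 \left(\left(-2\right) 1 - 3\right) = - 4 \left(-2 - 3\right) = \left(-4\right) \left(-5\right) = 20$)
$x = 20$
$\sqrt{h + x} = \sqrt{1828 + 20} = \sqrt{1848} = 2 \sqrt{462}$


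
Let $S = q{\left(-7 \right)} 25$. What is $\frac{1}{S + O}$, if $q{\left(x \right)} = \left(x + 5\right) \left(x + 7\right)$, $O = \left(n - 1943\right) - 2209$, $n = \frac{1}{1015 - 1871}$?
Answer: $- \frac{856}{3554113} \approx -0.00024085$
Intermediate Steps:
$n = - \frac{1}{856}$ ($n = \frac{1}{-856} = - \frac{1}{856} \approx -0.0011682$)
$O = - \frac{3554113}{856}$ ($O = \left(- \frac{1}{856} - 1943\right) - 2209 = - \frac{1663209}{856} - 2209 = - \frac{3554113}{856} \approx -4152.0$)
$q{\left(x \right)} = \left(5 + x\right) \left(7 + x\right)$
$S = 0$ ($S = \left(35 + \left(-7\right)^{2} + 12 \left(-7\right)\right) 25 = \left(35 + 49 - 84\right) 25 = 0 \cdot 25 = 0$)
$\frac{1}{S + O} = \frac{1}{0 - \frac{3554113}{856}} = \frac{1}{- \frac{3554113}{856}} = - \frac{856}{3554113}$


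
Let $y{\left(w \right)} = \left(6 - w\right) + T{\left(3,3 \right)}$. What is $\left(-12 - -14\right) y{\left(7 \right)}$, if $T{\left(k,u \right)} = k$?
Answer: $4$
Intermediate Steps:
$y{\left(w \right)} = 9 - w$ ($y{\left(w \right)} = \left(6 - w\right) + 3 = 9 - w$)
$\left(-12 - -14\right) y{\left(7 \right)} = \left(-12 - -14\right) \left(9 - 7\right) = \left(-12 + 14\right) \left(9 - 7\right) = 2 \cdot 2 = 4$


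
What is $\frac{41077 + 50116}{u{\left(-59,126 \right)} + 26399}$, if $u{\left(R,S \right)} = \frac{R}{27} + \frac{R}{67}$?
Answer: $\frac{164968137}{47750245} \approx 3.4548$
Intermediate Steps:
$u{\left(R,S \right)} = \frac{94 R}{1809}$ ($u{\left(R,S \right)} = R \frac{1}{27} + R \frac{1}{67} = \frac{R}{27} + \frac{R}{67} = \frac{94 R}{1809}$)
$\frac{41077 + 50116}{u{\left(-59,126 \right)} + 26399} = \frac{41077 + 50116}{\frac{94}{1809} \left(-59\right) + 26399} = \frac{91193}{- \frac{5546}{1809} + 26399} = \frac{91193}{\frac{47750245}{1809}} = 91193 \cdot \frac{1809}{47750245} = \frac{164968137}{47750245}$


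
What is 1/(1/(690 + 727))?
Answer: 1417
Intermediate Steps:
1/(1/(690 + 727)) = 1/(1/1417) = 1417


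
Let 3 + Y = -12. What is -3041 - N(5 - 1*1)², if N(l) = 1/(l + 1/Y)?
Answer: -10585946/3481 ≈ -3041.1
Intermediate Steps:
Y = -15 (Y = -3 - 12 = -15)
N(l) = 1/(-1/15 + l) (N(l) = 1/(l + 1/(-15)) = 1/(l - 1/15) = 1/(-1/15 + l))
-3041 - N(5 - 1*1)² = -3041 - (15/(-1 + 15*(5 - 1*1)))² = -3041 - (15/(-1 + 15*(5 - 1)))² = -3041 - (15/(-1 + 15*4))² = -3041 - (15/(-1 + 60))² = -3041 - (15/59)² = -3041 - 1*225/3481 = -3041 - 225/3481 = -10585946/3481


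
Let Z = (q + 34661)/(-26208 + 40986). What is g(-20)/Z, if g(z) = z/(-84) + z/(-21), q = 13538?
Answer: 123150/337393 ≈ 0.36500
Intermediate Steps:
Z = 48199/14778 (Z = (13538 + 34661)/(-26208 + 40986) = 48199/14778 ≈ 3.2615)
g(z) = -5*z/84 (g(z) = z*(-1/84) + z*(-1/21) = -z/84 - z/21 = -5*z/84)
g(-20)/Z = (-5/84*(-20))/(48199/14778) = (25/21)*(14778/48199) = 123150/337393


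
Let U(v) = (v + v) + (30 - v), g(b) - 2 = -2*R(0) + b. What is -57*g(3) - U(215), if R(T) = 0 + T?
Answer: -530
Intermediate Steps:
R(T) = T
g(b) = 2 + b (g(b) = 2 + (-2*0 + b) = 2 + (0 + b) = 2 + b)
U(v) = 30 + v (U(v) = 2*v + (30 - v) = 30 + v)
-57*g(3) - U(215) = -57*(2 + 3) - (30 + 215) = -57*5 - 1*245 = -285 - 245 = -530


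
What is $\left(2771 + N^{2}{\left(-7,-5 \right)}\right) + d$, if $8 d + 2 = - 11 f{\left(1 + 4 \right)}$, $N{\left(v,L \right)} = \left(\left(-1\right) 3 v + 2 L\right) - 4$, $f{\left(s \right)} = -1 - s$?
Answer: $2828$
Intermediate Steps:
$N{\left(v,L \right)} = -4 - 3 v + 2 L$ ($N{\left(v,L \right)} = \left(- 3 v + 2 L\right) - 4 = -4 - 3 v + 2 L$)
$d = 8$ ($d = - \frac{1}{4} + \frac{\left(-11\right) \left(-1 - \left(1 + 4\right)\right)}{8} = - \frac{1}{4} + \frac{\left(-11\right) \left(-1 - 5\right)}{8} = - \frac{1}{4} + \frac{\left(-11\right) \left(-6\right)}{8} = - \frac{1}{4} + \frac{1}{8} \cdot 66 = - \frac{1}{4} + \frac{33}{4} = 8$)
$\left(2771 + N^{2}{\left(-7,-5 \right)}\right) + d = \left(2771 + \left(-4 - -21 + 2 \left(-5\right)\right)^{2}\right) + 8 = \left(2771 + \left(-4 + 21 - 10\right)^{2}\right) + 8 = \left(2771 + 7^{2}\right) + 8 = \left(2771 + 49\right) + 8 = 2820 + 8 = 2828$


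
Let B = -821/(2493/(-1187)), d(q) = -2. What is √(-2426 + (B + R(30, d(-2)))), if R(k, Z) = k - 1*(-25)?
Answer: 2*I*√341844038/831 ≈ 44.498*I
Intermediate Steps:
R(k, Z) = 25 + k (R(k, Z) = k + 25 = 25 + k)
B = 974527/2493 (B = -821/(2493*(-1/1187)) = -821/(-2493/1187) = -821*(-1187/2493) = 974527/2493 ≈ 390.91)
√(-2426 + (B + R(30, d(-2)))) = √(-2426 + (974527/2493 + (25 + 30))) = √(-2426 + (974527/2493 + 55)) = √(-2426 + 1111642/2493) = √(-4936376/2493) = 2*I*√341844038/831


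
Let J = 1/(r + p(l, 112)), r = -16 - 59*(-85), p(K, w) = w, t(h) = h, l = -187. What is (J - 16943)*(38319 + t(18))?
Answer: -3319818277464/5111 ≈ -6.4954e+8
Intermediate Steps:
r = 4999 (r = -16 + 5015 = 4999)
J = 1/5111 (J = 1/(4999 + 112) = 1/5111 ≈ 0.00019566)
(J - 16943)*(38319 + t(18)) = (1/5111 - 16943)*(38319 + 18) = -86595672/5111*38337 = -3319818277464/5111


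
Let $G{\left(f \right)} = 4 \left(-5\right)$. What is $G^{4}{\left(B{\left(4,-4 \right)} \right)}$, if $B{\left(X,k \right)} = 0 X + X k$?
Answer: $160000$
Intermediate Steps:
$B{\left(X,k \right)} = X k$ ($B{\left(X,k \right)} = 0 + X k = X k$)
$G{\left(f \right)} = -20$
$G^{4}{\left(B{\left(4,-4 \right)} \right)} = \left(-20\right)^{4} = 160000$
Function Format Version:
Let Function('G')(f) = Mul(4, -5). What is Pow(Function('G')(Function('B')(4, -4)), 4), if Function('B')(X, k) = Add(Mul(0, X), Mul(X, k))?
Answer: 160000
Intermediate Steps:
Function('B')(X, k) = Mul(X, k) (Function('B')(X, k) = Add(0, Mul(X, k)) = Mul(X, k))
Function('G')(f) = -20
Pow(Function('G')(Function('B')(4, -4)), 4) = Pow(-20, 4) = 160000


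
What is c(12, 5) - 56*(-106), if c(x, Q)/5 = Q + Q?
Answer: 5986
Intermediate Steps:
c(x, Q) = 10*Q (c(x, Q) = 5*(Q + Q) = 5*(2*Q) = 10*Q)
c(12, 5) - 56*(-106) = 10*5 - 56*(-106) = 50 + 5936 = 5986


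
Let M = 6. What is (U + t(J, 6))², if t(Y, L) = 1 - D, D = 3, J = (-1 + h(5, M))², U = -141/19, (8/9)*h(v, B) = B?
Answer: 32041/361 ≈ 88.756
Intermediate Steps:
h(v, B) = 9*B/8
U = -141/19 (U = -141*1/19 = -141/19 ≈ -7.4211)
J = 529/16 (J = (-1 + (9/8)*6)² = (-1 + 27/4)² = (23/4)² = 529/16 ≈ 33.063)
t(Y, L) = -2 (t(Y, L) = 1 - 1*3 = 1 - 3 = -2)
(U + t(J, 6))² = (-141/19 - 2)² = (-179/19)² = 32041/361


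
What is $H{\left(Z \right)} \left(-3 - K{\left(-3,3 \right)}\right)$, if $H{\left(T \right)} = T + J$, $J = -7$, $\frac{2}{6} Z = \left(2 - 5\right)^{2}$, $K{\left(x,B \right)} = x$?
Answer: $0$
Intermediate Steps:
$Z = 27$ ($Z = 3 \left(2 - 5\right)^{2} = 3 \left(-3\right)^{2} = 3 \cdot 9 = 27$)
$H{\left(T \right)} = -7 + T$ ($H{\left(T \right)} = T - 7 = -7 + T$)
$H{\left(Z \right)} \left(-3 - K{\left(-3,3 \right)}\right) = \left(-7 + 27\right) \left(-3 - -3\right) = 20 \left(-3 + 3\right) = 20 \cdot 0 = 0$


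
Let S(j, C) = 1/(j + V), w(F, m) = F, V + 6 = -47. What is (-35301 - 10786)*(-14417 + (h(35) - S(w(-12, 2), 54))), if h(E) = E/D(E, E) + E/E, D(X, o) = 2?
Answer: 86265784861/130 ≈ 6.6358e+8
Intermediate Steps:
V = -53 (V = -6 - 47 = -53)
h(E) = 1 + E/2 (h(E) = E/2 + E/E = E*(½) + 1 = E/2 + 1 = 1 + E/2)
S(j, C) = 1/(-53 + j) (S(j, C) = 1/(j - 53) = 1/(-53 + j))
(-35301 - 10786)*(-14417 + (h(35) - S(w(-12, 2), 54))) = (-35301 - 10786)*(-14417 + ((1 + (½)*35) - 1/(-53 - 12))) = -46087*(-14417 + ((1 + 35/2) - 1/(-65))) = -46087*(-14417 + (37/2 - 1*(-1/65))) = -46087*(-14417 + (37/2 + 1/65)) = -46087*(-14417 + 2407/130) = -46087*(-1871803/130) = 86265784861/130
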